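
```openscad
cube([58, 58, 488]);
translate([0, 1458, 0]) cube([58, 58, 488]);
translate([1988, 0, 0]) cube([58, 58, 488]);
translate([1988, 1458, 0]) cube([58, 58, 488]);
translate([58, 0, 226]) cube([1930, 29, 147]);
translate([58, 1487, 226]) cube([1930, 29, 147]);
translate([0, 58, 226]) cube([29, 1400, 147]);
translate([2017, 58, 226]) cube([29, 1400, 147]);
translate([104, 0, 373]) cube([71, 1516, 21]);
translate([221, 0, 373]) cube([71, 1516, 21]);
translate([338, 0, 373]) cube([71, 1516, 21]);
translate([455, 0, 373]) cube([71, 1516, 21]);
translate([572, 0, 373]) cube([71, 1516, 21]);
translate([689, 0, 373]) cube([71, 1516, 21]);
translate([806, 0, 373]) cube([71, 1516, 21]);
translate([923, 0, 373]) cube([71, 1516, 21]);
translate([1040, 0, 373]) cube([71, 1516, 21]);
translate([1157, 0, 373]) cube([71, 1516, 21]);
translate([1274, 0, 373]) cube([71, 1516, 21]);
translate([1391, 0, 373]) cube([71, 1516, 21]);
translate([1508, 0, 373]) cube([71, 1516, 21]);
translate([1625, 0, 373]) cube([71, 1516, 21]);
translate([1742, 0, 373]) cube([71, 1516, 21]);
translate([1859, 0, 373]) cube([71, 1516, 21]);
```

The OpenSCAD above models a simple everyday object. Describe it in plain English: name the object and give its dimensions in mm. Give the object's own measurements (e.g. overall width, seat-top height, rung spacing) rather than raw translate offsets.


A bed frame 2046 mm long (x) by 1516 mm wide (y). Four 58×58 mm corner posts, 488 mm tall, at the corners of the footprint. Four rails of 29 mm thickness and 147 mm height run between adjacent posts with their undersides at z = 226 mm, their outer faces flush with the outside of the frame (the two x-running rails run between the posts' inner faces; the two y-running rails run between the posts' inner faces). 16 slats, each 71 mm wide (x) and 21 mm thick, lie across the top of the two x-running rails, running the full 1516 mm width of the frame in y; along x they sit between the end posts with a 46 mm gap after the −x posts and between neighbouring slats, leaving 58 mm before the +x posts.


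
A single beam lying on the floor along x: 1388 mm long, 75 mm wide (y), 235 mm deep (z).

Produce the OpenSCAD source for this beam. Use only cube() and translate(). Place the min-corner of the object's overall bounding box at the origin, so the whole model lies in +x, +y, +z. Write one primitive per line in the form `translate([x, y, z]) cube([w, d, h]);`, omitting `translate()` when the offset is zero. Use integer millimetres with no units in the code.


cube([1388, 75, 235]);


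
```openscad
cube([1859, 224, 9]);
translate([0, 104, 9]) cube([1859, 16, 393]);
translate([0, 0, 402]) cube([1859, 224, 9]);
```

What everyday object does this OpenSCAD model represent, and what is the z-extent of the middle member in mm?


An I-beam. The web height is 393 mm.

Two wide flanges with a thin centred web — an I-beam. Overall 411 mm minus two 9 mm flanges gives a web of 411 − 2·9 = 393 mm.


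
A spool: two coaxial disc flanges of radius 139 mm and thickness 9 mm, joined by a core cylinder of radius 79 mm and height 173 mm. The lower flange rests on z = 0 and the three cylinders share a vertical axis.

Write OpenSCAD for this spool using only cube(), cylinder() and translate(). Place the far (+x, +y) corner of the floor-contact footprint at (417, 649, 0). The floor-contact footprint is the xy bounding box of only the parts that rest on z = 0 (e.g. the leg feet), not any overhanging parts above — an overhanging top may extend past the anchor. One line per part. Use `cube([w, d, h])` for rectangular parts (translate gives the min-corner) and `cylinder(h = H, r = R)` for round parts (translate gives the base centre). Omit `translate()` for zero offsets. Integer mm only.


translate([278, 510, 0]) cylinder(h = 9, r = 139);
translate([278, 510, 9]) cylinder(h = 173, r = 79);
translate([278, 510, 182]) cylinder(h = 9, r = 139);


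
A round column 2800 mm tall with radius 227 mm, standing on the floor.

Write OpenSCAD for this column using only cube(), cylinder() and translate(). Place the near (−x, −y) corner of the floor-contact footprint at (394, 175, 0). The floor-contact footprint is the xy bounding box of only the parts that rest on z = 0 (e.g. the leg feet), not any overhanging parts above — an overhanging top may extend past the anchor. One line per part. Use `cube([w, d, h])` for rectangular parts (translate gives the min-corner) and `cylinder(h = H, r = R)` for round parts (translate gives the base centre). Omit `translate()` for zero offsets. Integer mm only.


translate([621, 402, 0]) cylinder(h = 2800, r = 227);


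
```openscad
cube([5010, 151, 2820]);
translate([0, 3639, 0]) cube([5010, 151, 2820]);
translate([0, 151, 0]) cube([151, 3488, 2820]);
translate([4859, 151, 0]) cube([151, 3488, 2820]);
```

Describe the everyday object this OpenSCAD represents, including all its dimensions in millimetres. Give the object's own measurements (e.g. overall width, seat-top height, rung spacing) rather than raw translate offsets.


The wall frame of a small rectangular building: four walls, each 2820 mm tall and 151 mm thick, enclosing a footprint 5010 mm (x) by 3790 mm (y) outside-to-outside, with no floor or roof. The front and back walls (the −y and +y sides) span the full width; the two side walls fit between them.


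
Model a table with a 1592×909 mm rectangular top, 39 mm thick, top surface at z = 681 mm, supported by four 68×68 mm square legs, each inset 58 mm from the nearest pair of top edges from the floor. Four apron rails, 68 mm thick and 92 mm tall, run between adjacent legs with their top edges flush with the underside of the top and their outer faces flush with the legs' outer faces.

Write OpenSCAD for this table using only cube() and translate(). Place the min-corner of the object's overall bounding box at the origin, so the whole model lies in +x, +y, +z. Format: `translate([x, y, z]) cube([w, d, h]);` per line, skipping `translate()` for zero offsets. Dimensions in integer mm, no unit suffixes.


translate([0, 0, 642]) cube([1592, 909, 39]);
translate([58, 58, 0]) cube([68, 68, 642]);
translate([1466, 58, 0]) cube([68, 68, 642]);
translate([58, 783, 0]) cube([68, 68, 642]);
translate([1466, 783, 0]) cube([68, 68, 642]);
translate([126, 58, 550]) cube([1340, 68, 92]);
translate([126, 783, 550]) cube([1340, 68, 92]);
translate([58, 126, 550]) cube([68, 657, 92]);
translate([1466, 126, 550]) cube([68, 657, 92]);


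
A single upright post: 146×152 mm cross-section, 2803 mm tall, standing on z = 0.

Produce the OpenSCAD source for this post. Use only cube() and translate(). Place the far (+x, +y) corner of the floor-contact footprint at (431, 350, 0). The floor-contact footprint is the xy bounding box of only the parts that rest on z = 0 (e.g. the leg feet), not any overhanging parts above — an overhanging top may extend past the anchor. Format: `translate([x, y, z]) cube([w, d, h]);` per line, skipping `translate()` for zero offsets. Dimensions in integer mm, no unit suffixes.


translate([285, 198, 0]) cube([146, 152, 2803]);


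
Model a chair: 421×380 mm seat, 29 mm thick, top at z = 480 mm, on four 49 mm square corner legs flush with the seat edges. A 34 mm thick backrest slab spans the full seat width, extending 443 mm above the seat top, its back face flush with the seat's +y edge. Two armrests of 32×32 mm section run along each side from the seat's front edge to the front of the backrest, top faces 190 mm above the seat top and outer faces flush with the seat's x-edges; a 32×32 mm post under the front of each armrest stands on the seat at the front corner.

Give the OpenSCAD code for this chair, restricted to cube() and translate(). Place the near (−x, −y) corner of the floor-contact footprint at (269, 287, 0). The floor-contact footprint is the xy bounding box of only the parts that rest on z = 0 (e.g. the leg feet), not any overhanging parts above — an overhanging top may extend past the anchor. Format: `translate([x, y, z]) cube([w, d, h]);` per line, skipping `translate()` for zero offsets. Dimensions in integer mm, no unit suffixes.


// leg_h = 480 - 29 = 451
// arm post h = 190 - 32 = 158
translate([269, 287, 451]) cube([421, 380, 29]);
translate([269, 287, 0]) cube([49, 49, 451]);
translate([641, 287, 0]) cube([49, 49, 451]);
translate([269, 618, 0]) cube([49, 49, 451]);
translate([641, 618, 0]) cube([49, 49, 451]);
translate([269, 633, 480]) cube([421, 34, 443]);
translate([269, 287, 638]) cube([32, 346, 32]);
translate([658, 287, 638]) cube([32, 346, 32]);
translate([269, 287, 480]) cube([32, 32, 158]);
translate([658, 287, 480]) cube([32, 32, 158]);


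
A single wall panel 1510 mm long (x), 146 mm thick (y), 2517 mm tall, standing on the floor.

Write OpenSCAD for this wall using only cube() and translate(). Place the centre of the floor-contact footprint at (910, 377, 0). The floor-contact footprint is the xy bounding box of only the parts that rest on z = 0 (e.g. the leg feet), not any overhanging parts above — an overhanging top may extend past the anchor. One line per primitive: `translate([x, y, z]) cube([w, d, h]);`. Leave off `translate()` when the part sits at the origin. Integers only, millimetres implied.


translate([155, 304, 0]) cube([1510, 146, 2517]);


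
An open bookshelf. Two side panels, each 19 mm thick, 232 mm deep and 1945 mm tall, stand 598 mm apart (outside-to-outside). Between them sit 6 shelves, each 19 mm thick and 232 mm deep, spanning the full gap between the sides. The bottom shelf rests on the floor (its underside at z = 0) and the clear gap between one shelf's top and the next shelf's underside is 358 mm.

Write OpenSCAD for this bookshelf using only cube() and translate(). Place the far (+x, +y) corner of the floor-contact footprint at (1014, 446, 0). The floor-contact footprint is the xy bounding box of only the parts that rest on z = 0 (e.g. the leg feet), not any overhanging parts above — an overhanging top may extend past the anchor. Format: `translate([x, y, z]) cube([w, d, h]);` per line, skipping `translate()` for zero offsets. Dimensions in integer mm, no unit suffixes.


translate([416, 214, 0]) cube([19, 232, 1945]);
translate([995, 214, 0]) cube([19, 232, 1945]);
translate([435, 214, 0]) cube([560, 232, 19]);
translate([435, 214, 377]) cube([560, 232, 19]);
translate([435, 214, 754]) cube([560, 232, 19]);
translate([435, 214, 1131]) cube([560, 232, 19]);
translate([435, 214, 1508]) cube([560, 232, 19]);
translate([435, 214, 1885]) cube([560, 232, 19]);


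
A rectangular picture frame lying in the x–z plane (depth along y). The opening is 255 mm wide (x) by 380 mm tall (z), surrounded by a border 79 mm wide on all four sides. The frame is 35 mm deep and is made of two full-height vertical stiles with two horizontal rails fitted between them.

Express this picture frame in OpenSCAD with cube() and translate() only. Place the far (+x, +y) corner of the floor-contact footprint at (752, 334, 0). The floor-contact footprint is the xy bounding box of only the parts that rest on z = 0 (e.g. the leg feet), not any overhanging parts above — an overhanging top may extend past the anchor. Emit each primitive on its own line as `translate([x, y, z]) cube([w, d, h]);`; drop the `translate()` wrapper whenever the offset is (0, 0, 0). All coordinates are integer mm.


translate([339, 299, 0]) cube([79, 35, 538]);
translate([673, 299, 0]) cube([79, 35, 538]);
translate([418, 299, 0]) cube([255, 35, 79]);
translate([418, 299, 459]) cube([255, 35, 79]);


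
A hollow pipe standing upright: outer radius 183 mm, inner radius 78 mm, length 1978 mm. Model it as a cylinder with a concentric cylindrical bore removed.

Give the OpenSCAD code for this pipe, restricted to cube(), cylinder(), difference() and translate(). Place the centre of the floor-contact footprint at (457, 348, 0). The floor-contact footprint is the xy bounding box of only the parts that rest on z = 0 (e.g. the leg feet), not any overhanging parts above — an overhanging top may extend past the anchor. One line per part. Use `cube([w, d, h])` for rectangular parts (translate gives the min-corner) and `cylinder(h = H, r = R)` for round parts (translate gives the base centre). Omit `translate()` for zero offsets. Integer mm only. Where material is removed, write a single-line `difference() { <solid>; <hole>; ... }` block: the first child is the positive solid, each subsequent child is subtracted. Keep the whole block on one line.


difference() { translate([457, 348, 0]) cylinder(h = 1978, r = 183); translate([457, 348, 0]) cylinder(h = 1978, r = 78); }


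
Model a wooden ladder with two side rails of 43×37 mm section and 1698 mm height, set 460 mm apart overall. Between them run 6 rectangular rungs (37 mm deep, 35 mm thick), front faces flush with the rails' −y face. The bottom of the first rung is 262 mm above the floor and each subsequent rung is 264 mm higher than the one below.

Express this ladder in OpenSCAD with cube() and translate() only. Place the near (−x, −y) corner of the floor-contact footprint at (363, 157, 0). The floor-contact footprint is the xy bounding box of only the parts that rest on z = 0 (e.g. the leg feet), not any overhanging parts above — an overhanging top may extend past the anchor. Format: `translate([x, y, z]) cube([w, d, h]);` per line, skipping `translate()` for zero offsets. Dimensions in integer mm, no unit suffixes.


// rung span = 460 - 2*43 = 374
// rung[k] z = 262 + k*264
translate([363, 157, 0]) cube([43, 37, 1698]);
translate([780, 157, 0]) cube([43, 37, 1698]);
translate([406, 157, 262]) cube([374, 37, 35]);
translate([406, 157, 526]) cube([374, 37, 35]);
translate([406, 157, 790]) cube([374, 37, 35]);
translate([406, 157, 1054]) cube([374, 37, 35]);
translate([406, 157, 1318]) cube([374, 37, 35]);
translate([406, 157, 1582]) cube([374, 37, 35]);


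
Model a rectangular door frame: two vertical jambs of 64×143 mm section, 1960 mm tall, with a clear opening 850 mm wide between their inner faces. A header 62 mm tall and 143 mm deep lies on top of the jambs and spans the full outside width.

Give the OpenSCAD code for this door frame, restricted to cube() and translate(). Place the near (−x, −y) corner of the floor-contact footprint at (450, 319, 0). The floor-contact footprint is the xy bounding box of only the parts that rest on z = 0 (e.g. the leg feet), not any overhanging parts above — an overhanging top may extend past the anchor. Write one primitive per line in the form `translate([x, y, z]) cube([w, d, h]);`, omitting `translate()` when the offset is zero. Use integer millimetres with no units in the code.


translate([450, 319, 0]) cube([64, 143, 1960]);
translate([1364, 319, 0]) cube([64, 143, 1960]);
translate([450, 319, 1960]) cube([978, 143, 62]);


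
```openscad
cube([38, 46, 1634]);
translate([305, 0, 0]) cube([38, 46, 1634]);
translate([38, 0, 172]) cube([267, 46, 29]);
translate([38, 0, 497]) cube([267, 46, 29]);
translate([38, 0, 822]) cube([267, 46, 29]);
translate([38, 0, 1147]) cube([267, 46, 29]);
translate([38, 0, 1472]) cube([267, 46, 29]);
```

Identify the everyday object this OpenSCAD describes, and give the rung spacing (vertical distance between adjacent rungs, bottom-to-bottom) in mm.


A ladder. The rung spacing is 325 mm.

Two tall 38×46 posts with 5 short bars between them — a ladder. Adjacent rungs sit at z = 172 and z = 497, so the spacing is 497 − 172 = 325 mm.


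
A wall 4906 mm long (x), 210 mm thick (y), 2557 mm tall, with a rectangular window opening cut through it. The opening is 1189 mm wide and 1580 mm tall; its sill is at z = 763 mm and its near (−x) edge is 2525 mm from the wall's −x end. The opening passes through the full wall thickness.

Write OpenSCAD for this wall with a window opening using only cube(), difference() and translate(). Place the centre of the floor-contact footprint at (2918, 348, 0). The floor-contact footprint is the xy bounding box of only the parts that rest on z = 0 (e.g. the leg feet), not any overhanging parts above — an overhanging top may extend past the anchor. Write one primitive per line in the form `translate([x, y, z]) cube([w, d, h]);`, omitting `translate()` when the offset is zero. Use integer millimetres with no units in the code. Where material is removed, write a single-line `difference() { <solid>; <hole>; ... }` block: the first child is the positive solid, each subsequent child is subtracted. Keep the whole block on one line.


difference() { translate([465, 243, 0]) cube([4906, 210, 2557]); translate([2990, 243, 763]) cube([1189, 210, 1580]); }


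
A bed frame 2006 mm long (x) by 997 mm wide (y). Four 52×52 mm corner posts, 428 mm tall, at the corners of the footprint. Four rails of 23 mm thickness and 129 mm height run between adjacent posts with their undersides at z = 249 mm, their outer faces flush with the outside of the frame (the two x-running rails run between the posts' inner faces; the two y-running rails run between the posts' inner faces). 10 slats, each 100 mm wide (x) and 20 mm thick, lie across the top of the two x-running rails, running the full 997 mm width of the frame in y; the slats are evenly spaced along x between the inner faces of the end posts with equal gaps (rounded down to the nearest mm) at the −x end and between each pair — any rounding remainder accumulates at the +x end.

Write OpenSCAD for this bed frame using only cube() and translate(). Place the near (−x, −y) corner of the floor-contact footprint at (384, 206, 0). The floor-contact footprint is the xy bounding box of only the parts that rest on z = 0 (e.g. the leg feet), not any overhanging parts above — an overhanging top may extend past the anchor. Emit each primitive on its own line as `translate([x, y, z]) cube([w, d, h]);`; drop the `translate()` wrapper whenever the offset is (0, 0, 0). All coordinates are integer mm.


// slat z = rail_z + rail_h = 249 + 129 = 378
// slat gap = ⌊(1902 − 10·100) / 11⌋ = 82
translate([384, 206, 0]) cube([52, 52, 428]);
translate([384, 1151, 0]) cube([52, 52, 428]);
translate([2338, 206, 0]) cube([52, 52, 428]);
translate([2338, 1151, 0]) cube([52, 52, 428]);
translate([436, 206, 249]) cube([1902, 23, 129]);
translate([436, 1180, 249]) cube([1902, 23, 129]);
translate([384, 258, 249]) cube([23, 893, 129]);
translate([2367, 258, 249]) cube([23, 893, 129]);
translate([518, 206, 378]) cube([100, 997, 20]);
translate([700, 206, 378]) cube([100, 997, 20]);
translate([882, 206, 378]) cube([100, 997, 20]);
translate([1064, 206, 378]) cube([100, 997, 20]);
translate([1246, 206, 378]) cube([100, 997, 20]);
translate([1428, 206, 378]) cube([100, 997, 20]);
translate([1610, 206, 378]) cube([100, 997, 20]);
translate([1792, 206, 378]) cube([100, 997, 20]);
translate([1974, 206, 378]) cube([100, 997, 20]);
translate([2156, 206, 378]) cube([100, 997, 20]);


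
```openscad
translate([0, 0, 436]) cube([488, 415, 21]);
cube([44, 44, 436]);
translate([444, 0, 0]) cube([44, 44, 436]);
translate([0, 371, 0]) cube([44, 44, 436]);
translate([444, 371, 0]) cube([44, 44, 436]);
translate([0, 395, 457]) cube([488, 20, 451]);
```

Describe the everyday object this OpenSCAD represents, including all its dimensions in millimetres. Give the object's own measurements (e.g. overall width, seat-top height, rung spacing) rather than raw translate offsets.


A chair. The seat is a 488×415×21 mm slab with its top at z = 457 mm, on four 44×44 mm corner legs (flush with the seat edges, standing on z = 0). A flat backrest 20 mm thick, 451 mm tall, spans the full seat width and rises from the seat top along its +y edge, rear face flush with the rear of the seat.


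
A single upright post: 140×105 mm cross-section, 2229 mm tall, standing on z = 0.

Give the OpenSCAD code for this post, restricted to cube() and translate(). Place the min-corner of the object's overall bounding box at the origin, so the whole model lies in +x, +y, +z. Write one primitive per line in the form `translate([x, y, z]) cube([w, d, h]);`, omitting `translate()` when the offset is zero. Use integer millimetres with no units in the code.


cube([140, 105, 2229]);


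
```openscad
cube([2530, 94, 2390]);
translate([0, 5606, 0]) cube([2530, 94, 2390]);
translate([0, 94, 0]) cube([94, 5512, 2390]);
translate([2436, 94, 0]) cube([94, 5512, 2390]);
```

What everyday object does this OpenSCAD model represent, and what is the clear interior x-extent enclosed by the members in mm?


A house (or room) frame. The interior width is 2342 mm.

Four 2390 mm walls enclosing a rectangle with no floor or roof — a room or house frame. Outside width is 2530 mm and wall thickness is 94 mm, so the interior width is 2530 − 2 × 94 = 2342 mm.


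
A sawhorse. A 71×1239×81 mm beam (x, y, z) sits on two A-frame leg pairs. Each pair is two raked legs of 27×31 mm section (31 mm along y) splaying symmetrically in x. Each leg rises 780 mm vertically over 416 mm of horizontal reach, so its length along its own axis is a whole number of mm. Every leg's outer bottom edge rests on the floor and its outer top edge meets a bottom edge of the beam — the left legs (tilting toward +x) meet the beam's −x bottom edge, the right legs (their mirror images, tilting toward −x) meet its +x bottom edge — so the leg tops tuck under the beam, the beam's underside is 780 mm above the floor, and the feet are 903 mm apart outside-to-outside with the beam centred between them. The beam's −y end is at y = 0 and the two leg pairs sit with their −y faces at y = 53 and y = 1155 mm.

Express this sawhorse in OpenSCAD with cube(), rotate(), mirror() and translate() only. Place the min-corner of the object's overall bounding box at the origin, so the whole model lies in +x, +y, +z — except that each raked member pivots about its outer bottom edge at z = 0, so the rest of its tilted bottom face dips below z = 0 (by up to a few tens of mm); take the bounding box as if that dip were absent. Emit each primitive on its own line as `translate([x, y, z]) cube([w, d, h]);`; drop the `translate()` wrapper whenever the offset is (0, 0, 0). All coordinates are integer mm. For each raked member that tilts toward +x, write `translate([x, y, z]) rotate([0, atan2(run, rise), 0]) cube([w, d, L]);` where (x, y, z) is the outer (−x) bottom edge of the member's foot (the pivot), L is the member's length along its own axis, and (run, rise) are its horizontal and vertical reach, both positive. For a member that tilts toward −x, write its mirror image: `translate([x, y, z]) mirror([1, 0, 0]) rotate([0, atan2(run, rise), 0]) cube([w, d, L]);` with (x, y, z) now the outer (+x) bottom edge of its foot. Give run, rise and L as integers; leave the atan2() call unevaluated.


// leg length = √(416² + 780²) = 884
// right-leg outer foot x = 2·416 + 71 = 903
// beam min-corner = (416, 0, 780)
translate([416, 0, 780]) cube([71, 1239, 81]);
translate([0, 53, 0]) rotate([0, atan2(416, 780), 0]) cube([27, 31, 884]);
translate([903, 53, 0]) mirror([1, 0, 0]) rotate([0, atan2(416, 780), 0]) cube([27, 31, 884]);
translate([0, 1155, 0]) rotate([0, atan2(416, 780), 0]) cube([27, 31, 884]);
translate([903, 1155, 0]) mirror([1, 0, 0]) rotate([0, atan2(416, 780), 0]) cube([27, 31, 884]);


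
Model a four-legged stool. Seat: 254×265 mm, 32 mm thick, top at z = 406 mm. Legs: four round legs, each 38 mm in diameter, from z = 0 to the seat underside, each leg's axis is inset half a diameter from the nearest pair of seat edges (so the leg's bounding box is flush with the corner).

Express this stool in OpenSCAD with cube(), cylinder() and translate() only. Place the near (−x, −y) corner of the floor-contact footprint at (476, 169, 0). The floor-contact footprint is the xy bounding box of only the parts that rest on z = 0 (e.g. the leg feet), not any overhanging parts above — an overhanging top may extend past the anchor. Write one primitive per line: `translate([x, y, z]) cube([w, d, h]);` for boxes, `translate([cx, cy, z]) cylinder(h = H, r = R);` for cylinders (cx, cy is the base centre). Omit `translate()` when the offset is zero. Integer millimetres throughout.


translate([476, 169, 374]) cube([254, 265, 32]);
translate([495, 188, 0]) cylinder(h = 374, r = 19);
translate([711, 188, 0]) cylinder(h = 374, r = 19);
translate([495, 415, 0]) cylinder(h = 374, r = 19);
translate([711, 415, 0]) cylinder(h = 374, r = 19);


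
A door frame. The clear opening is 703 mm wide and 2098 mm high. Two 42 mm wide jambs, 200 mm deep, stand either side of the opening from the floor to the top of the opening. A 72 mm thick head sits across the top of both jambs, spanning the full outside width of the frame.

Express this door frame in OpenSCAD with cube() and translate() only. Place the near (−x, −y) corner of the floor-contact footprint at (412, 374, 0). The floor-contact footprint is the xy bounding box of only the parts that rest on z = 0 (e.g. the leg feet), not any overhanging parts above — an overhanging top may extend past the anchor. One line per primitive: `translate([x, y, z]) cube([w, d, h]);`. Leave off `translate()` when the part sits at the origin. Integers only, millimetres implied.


translate([412, 374, 0]) cube([42, 200, 2098]);
translate([1157, 374, 0]) cube([42, 200, 2098]);
translate([412, 374, 2098]) cube([787, 200, 72]);


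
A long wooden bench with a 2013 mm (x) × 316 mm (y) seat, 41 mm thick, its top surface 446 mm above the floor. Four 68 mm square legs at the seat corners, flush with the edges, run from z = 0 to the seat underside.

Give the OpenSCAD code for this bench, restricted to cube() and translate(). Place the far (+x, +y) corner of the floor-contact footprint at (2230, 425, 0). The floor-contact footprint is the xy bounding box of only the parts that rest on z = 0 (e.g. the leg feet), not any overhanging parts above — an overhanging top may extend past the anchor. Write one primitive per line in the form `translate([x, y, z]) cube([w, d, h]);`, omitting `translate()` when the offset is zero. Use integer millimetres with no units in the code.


translate([217, 109, 405]) cube([2013, 316, 41]);
translate([217, 109, 0]) cube([68, 68, 405]);
translate([217, 357, 0]) cube([68, 68, 405]);
translate([2162, 109, 0]) cube([68, 68, 405]);
translate([2162, 357, 0]) cube([68, 68, 405]);


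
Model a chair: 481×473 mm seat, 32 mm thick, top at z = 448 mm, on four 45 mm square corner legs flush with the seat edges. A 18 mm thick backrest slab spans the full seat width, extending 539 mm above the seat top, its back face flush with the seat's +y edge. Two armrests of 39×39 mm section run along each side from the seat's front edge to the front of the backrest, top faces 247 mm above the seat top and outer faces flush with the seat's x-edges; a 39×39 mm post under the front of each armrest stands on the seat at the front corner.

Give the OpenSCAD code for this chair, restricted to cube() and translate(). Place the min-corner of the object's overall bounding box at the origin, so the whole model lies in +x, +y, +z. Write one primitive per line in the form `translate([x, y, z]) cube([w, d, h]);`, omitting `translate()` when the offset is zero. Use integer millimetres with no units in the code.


translate([0, 0, 416]) cube([481, 473, 32]);
cube([45, 45, 416]);
translate([436, 0, 0]) cube([45, 45, 416]);
translate([0, 428, 0]) cube([45, 45, 416]);
translate([436, 428, 0]) cube([45, 45, 416]);
translate([0, 455, 448]) cube([481, 18, 539]);
translate([0, 0, 656]) cube([39, 455, 39]);
translate([442, 0, 656]) cube([39, 455, 39]);
translate([0, 0, 448]) cube([39, 39, 208]);
translate([442, 0, 448]) cube([39, 39, 208]);


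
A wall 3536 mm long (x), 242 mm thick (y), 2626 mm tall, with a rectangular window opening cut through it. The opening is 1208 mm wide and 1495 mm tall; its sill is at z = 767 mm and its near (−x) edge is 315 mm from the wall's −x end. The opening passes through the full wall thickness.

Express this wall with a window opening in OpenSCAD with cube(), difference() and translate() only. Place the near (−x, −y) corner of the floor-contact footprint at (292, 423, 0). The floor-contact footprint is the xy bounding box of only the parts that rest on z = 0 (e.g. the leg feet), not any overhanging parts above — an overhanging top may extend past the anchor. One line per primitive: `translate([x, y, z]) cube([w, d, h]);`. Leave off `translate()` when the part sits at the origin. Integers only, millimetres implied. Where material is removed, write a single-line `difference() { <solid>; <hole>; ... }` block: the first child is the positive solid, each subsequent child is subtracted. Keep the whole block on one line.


difference() { translate([292, 423, 0]) cube([3536, 242, 2626]); translate([607, 423, 767]) cube([1208, 242, 1495]); }


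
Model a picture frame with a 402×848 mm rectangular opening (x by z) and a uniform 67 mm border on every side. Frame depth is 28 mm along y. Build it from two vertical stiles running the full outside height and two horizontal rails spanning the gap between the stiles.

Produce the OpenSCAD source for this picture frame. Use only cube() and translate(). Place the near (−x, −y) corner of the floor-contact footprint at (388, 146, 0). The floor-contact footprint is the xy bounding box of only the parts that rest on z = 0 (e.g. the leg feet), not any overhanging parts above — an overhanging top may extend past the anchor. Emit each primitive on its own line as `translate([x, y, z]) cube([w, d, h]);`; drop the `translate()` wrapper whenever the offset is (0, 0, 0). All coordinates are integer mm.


translate([388, 146, 0]) cube([67, 28, 982]);
translate([857, 146, 0]) cube([67, 28, 982]);
translate([455, 146, 0]) cube([402, 28, 67]);
translate([455, 146, 915]) cube([402, 28, 67]);


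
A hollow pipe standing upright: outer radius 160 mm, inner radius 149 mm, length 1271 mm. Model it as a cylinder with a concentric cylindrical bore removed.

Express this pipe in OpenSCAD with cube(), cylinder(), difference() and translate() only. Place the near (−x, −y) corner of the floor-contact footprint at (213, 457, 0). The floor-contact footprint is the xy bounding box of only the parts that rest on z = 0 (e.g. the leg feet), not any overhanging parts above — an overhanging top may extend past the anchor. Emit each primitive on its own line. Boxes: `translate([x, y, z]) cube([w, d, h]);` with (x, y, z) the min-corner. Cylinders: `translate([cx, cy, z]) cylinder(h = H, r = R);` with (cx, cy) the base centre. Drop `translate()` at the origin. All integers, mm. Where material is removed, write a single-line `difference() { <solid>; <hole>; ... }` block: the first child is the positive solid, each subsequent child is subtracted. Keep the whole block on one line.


difference() { translate([373, 617, 0]) cylinder(h = 1271, r = 160); translate([373, 617, 0]) cylinder(h = 1271, r = 149); }


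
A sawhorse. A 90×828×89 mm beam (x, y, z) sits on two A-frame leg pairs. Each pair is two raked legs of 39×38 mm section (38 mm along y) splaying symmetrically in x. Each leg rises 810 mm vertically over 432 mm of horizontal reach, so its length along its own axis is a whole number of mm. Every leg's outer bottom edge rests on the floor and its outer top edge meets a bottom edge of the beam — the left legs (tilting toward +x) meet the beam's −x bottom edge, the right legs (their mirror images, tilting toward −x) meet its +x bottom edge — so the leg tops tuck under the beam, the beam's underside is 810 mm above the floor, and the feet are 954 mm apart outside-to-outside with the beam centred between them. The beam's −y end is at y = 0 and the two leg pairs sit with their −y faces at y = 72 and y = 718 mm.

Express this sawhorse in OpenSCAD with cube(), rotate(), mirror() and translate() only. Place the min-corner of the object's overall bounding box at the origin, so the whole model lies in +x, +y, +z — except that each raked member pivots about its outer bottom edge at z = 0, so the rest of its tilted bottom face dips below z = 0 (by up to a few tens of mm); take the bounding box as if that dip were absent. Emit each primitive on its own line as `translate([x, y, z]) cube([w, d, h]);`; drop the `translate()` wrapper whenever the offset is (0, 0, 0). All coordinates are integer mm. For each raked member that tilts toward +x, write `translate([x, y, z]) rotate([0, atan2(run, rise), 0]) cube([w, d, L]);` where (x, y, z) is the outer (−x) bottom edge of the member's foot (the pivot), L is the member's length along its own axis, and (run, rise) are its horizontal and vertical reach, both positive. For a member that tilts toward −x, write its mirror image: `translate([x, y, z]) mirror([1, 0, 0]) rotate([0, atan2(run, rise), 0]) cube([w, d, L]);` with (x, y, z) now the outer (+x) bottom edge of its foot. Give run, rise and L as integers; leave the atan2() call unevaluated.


translate([432, 0, 810]) cube([90, 828, 89]);
translate([0, 72, 0]) rotate([0, atan2(432, 810), 0]) cube([39, 38, 918]);
translate([954, 72, 0]) mirror([1, 0, 0]) rotate([0, atan2(432, 810), 0]) cube([39, 38, 918]);
translate([0, 718, 0]) rotate([0, atan2(432, 810), 0]) cube([39, 38, 918]);
translate([954, 718, 0]) mirror([1, 0, 0]) rotate([0, atan2(432, 810), 0]) cube([39, 38, 918]);


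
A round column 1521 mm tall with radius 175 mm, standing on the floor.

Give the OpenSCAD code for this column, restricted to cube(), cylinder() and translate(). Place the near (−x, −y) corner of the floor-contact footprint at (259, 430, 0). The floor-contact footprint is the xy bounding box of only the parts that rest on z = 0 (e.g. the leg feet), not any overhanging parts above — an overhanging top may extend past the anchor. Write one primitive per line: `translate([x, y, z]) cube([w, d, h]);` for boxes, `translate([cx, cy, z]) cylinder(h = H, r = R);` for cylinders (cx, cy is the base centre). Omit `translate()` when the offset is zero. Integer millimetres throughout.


translate([434, 605, 0]) cylinder(h = 1521, r = 175);


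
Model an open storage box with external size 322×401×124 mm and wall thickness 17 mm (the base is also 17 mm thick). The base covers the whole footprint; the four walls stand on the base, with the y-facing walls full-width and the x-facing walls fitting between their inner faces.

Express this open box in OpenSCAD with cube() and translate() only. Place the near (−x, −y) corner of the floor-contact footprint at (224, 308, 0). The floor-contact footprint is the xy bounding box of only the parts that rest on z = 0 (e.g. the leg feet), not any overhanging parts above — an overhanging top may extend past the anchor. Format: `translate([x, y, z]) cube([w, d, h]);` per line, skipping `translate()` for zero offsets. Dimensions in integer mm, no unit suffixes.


translate([224, 308, 0]) cube([322, 401, 17]);
translate([224, 308, 17]) cube([322, 17, 107]);
translate([224, 692, 17]) cube([322, 17, 107]);
translate([224, 325, 17]) cube([17, 367, 107]);
translate([529, 325, 17]) cube([17, 367, 107]);


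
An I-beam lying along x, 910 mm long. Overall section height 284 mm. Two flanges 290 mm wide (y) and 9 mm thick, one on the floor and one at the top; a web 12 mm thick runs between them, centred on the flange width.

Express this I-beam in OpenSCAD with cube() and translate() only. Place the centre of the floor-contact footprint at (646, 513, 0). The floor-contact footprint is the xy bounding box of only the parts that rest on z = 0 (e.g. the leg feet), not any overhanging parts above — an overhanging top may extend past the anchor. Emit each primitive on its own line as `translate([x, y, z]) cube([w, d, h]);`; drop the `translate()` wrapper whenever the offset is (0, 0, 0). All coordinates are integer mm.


translate([191, 368, 0]) cube([910, 290, 9]);
translate([191, 507, 9]) cube([910, 12, 266]);
translate([191, 368, 275]) cube([910, 290, 9]);


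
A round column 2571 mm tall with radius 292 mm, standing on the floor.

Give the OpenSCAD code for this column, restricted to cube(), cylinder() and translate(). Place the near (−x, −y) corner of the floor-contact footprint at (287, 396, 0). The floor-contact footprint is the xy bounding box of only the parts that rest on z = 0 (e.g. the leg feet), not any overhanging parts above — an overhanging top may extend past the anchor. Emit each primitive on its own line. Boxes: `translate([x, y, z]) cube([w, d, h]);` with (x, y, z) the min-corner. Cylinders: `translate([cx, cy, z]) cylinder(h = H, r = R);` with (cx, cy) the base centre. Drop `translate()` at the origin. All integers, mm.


translate([579, 688, 0]) cylinder(h = 2571, r = 292);


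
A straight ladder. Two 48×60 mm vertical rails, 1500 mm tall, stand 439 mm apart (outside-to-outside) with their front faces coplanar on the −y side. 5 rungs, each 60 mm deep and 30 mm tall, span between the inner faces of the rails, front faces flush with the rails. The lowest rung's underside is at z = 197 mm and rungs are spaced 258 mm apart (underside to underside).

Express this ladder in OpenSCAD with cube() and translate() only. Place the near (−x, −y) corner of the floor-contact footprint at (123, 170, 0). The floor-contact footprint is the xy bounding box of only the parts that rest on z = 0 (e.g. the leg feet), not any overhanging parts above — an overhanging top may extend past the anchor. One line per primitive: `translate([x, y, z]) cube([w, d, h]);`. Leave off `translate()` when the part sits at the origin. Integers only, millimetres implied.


translate([123, 170, 0]) cube([48, 60, 1500]);
translate([514, 170, 0]) cube([48, 60, 1500]);
translate([171, 170, 197]) cube([343, 60, 30]);
translate([171, 170, 455]) cube([343, 60, 30]);
translate([171, 170, 713]) cube([343, 60, 30]);
translate([171, 170, 971]) cube([343, 60, 30]);
translate([171, 170, 1229]) cube([343, 60, 30]);


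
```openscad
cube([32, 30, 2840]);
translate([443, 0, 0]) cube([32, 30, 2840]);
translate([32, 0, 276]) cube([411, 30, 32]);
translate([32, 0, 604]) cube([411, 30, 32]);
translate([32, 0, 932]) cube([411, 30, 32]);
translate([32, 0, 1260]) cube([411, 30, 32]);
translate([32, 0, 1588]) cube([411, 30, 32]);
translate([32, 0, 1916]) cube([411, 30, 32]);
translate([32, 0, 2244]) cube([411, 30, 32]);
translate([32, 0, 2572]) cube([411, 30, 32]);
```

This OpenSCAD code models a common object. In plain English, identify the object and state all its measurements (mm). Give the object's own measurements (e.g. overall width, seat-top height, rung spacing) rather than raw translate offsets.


A straight ladder. Two 32×30 mm vertical rails, 2840 mm tall, stand 475 mm apart (outside-to-outside) with their front faces coplanar on the −y side. 8 rungs, each 30 mm deep and 32 mm tall, span between the inner faces of the rails, front faces flush with the rails. The lowest rung's underside is at z = 276 mm and rungs are spaced 328 mm apart (underside to underside).


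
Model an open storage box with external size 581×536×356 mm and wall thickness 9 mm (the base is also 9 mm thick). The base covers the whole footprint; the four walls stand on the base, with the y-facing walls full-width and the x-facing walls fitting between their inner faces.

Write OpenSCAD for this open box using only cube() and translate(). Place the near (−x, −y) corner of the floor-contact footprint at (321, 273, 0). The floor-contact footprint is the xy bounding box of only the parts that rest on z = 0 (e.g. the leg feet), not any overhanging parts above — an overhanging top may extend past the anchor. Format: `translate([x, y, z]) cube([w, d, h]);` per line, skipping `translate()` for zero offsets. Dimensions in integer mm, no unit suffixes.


translate([321, 273, 0]) cube([581, 536, 9]);
translate([321, 273, 9]) cube([581, 9, 347]);
translate([321, 800, 9]) cube([581, 9, 347]);
translate([321, 282, 9]) cube([9, 518, 347]);
translate([893, 282, 9]) cube([9, 518, 347]);


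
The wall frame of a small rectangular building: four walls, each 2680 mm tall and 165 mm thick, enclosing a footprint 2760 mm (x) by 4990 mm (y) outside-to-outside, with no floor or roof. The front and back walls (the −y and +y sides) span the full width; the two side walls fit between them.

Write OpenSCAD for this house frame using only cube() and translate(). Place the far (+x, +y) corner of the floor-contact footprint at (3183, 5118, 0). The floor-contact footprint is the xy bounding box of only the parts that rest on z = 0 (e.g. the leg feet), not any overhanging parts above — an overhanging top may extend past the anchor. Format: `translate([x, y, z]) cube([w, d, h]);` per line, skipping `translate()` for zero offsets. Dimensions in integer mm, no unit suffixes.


translate([423, 128, 0]) cube([2760, 165, 2680]);
translate([423, 4953, 0]) cube([2760, 165, 2680]);
translate([423, 293, 0]) cube([165, 4660, 2680]);
translate([3018, 293, 0]) cube([165, 4660, 2680]);
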